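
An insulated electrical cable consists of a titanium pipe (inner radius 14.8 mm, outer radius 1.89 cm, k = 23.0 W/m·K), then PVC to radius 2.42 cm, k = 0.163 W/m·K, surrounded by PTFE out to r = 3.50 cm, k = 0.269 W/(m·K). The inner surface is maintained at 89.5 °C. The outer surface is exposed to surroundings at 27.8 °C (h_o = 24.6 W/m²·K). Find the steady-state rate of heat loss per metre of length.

Resistance network (inner→outer):
  R'_titanium = ln(0.0189/0.0148)/(2πk) = 0.2445/(2π·23.0) = 0.001692 m·K/W
  R'_PVC = ln(0.0242/0.0189)/(2πk) = 0.2472/(2π·0.163) = 0.2414 m·K/W
  R'_PTFE = ln(0.0350/0.0242)/(2πk) = 0.3690/(2π·0.269) = 0.2183 m·K/W
  R'_conv,out = 1/(2πr h) = 1/(2π·0.0350·24.6) = 0.1848 m·K/W
ΣR = 0.001692 + 0.2414 + 0.2183 + 0.1848 = 0.6462 m·K/W
Q' = ΔT/ΣR = (89.5 °C − 27.8 °C)/0.6462 = 95.5 W/m

Q' = 95.5 W/m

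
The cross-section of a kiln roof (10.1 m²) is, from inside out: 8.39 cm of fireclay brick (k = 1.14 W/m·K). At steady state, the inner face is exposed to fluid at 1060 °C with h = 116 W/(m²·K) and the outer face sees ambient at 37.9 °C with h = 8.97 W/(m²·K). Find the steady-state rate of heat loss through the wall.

Q = 53.3 kW

Treat each layer as a resistance in series:
  R_conv,in = 1/(hA) = 1/(116·10.1) = 8.535×10^-4 K/W
  R_fireclay brick = L/(kA) = 0.0839/(1.14·10.1) = 0.007287 K/W
  R_conv,out = 1/(hA) = 1/(8.97·10.1) = 0.01104 K/W
ΣR = 8.535×10^-4 + 0.007287 + 0.01104 = 0.01918 K/W
Q = ΔT/ΣR = (1060 °C − 37.9 °C)/0.01918 = 53300 W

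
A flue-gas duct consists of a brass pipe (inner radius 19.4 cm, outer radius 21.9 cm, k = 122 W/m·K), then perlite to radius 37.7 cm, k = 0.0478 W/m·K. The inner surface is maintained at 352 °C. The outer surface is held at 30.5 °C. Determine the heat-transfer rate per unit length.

Treat each layer as a resistance in series:
  R'_brass = ln(0.219/0.194)/(2πk) = 0.1212/(2π·122) = 1.581×10^-4 m·K/W
  R'_perlite = ln(0.377/0.219)/(2πk) = 0.5432/(2π·0.0478) = 1.809 m·K/W
ΣR = 1.581×10^-4 + 1.809 = 1.809 m·K/W
Q' = ΔT/ΣR = (352 °C − 30.5 °C)/1.809 = 178 W/m

Q' = 178 W/m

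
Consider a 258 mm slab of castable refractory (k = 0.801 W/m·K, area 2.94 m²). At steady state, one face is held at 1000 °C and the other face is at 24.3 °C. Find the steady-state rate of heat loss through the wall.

Q = 8.91 kW

Q = kA·ΔT/L = 0.801 × 2.94 × |1000 °C − 24.3 °C| / 0.258 = 8910 W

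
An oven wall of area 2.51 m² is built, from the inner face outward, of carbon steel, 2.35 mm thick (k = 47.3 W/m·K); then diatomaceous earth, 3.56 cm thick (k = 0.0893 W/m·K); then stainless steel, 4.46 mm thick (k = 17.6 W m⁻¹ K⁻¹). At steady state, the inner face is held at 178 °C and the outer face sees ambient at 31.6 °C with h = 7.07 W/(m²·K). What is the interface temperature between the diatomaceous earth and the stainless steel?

T = 70.0 °C

Resistance network (inner→outer):
  R_carbon steel = L/(kA) = 0.00235/(47.3·2.51) = 1.979×10^-5 K/W
  R_diatomaceous earth = L/(kA) = 0.0356/(0.0893·2.51) = 0.1588 K/W
  R_stainless steel = L/(kA) = 0.00446/(17.6·2.51) = 1.010×10^-4 K/W
  R_conv,out = 1/(hA) = 1/(7.07·2.51) = 0.05635 K/W
ΣR = 1.979×10^-5 + 0.1588 + 1.010×10^-4 + 0.05635 = 0.2153 K/W
Q = ΔT/ΣR = (178 °C − 31.6 °C)/0.2153 = 680.0 W
From the inner boundary to the diatomaceous earth/stainless steel interface, ΣR_partial = 0.1588 K/W.
T_interface = T_in − Q·ΣR_partial = 178 °C − (680.0)(0.1588) = 70.0 °C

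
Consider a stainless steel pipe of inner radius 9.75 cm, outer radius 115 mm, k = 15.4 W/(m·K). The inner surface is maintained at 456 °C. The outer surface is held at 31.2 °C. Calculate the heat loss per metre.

Q' = 2πk·ΔT/ln(r₂/r₁) = 2π × 15.4 × 424.8 / ln(0.115/0.0975) = 2.49×10^5 W/m

Q' = 249 kW/m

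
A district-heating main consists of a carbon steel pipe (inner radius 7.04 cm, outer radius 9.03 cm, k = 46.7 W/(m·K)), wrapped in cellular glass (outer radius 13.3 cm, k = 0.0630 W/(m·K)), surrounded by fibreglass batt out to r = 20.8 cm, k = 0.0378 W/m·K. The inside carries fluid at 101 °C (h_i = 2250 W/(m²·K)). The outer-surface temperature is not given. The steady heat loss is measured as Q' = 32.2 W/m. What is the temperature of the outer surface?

T_out = 8.81 °C

Sum the resistances:
  R'_conv,in = 1/(2πr h) = 1/(2π·0.0704·2250) = 0.001005 m·K/W
  R'_carbon steel = ln(0.0903/0.0704)/(2πk) = 0.2489/(2π·46.7) = 8.484×10^-4 m·K/W
  R'_cellular glass = ln(0.133/0.0903)/(2πk) = 0.3872/(2π·0.0630) = 0.9782 m·K/W
  R'_fibreglass batt = ln(0.208/0.133)/(2πk) = 0.4472/(2π·0.0378) = 1.883 m·K/W
ΣR = 2.863 m·K/W
ΔT = Q'·ΣR = 32.2 × 2.863 = 92.19 K
Heat flows outward, so T_out = T_in − ΔT = 101 − 92.19 = 8.81 °C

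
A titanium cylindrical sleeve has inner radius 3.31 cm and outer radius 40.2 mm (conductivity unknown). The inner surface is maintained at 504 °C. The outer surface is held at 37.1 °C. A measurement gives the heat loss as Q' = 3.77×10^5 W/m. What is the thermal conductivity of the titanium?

k = 25.0 W/m·K

ΣR = ΔT/Q' = |504 − 37.1|/3.77×10^5 = 0.001238 m·K/W
ln(r₂/r₁)/(2πk) = 0.001238 ⇒ k = 0.1943/(2π·0.001238) = 25.0 W/m·K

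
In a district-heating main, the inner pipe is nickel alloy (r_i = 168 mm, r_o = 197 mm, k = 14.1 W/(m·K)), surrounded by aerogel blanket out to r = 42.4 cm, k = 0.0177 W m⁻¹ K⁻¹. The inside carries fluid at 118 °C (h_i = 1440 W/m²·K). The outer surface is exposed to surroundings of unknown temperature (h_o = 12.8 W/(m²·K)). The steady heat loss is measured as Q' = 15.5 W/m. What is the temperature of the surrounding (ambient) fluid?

Sum the resistances:
  R'_conv,in = 1/(2πr h) = 1/(2π·0.168·1440) = 6.579×10^-4 m·K/W
  R'_nickel alloy = ln(0.197/0.168)/(2πk) = 0.1592/(2π·14.1) = 0.001797 m·K/W
  R'_aerogel blanket = ln(0.424/0.197)/(2πk) = 0.7665/(2π·0.0177) = 6.892 m·K/W
  R'_conv,out = 1/(2πr h) = 1/(2π·0.424·12.8) = 0.02933 m·K/W
ΣR = 6.924 m·K/W
ΔT = Q'·ΣR = 15.5 × 6.924 = 107.3 K
Heat flows outward, so T_out = T_in − ΔT = 118 − 107.3 = 10.7 °C

T_out = 10.7 °C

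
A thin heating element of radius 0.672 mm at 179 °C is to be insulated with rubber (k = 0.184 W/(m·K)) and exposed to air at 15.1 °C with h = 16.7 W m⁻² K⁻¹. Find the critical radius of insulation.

For a cylinder, r_cr = k_ins/h = 0.184/16.7 = 0.0110 m = 1.10 cm

r_cr = 1.10 cm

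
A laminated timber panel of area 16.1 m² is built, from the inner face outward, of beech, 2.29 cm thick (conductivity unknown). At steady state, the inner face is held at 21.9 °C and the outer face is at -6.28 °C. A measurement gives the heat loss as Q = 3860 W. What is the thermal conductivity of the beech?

k = 0.195 W/m·K

ΣR = ΔT/Q = |21.9 − -6.28|/3860 = 0.007301 K/W
L/(kA) = 0.007301 ⇒ k = 0.0229/(0.007301·16.1) = 0.195 W/m·K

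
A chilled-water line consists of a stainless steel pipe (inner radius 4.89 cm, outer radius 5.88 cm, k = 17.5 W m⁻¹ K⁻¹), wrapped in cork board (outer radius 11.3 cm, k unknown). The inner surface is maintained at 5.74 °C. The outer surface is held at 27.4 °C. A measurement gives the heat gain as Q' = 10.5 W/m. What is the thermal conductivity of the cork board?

ΣR = ΔT/Q' = |5.74 − 27.4|/10.5 = 2.063 m·K/W
Known resistances:
  R'_stainless steel = ln(0.0588/0.0489)/(2πk) = 0.1844/(2π·17.5) = 0.001677 m·K/W
R_cork board = ΣR − ΣR_known = 2.063 − 0.001677 = 2.061 m·K/W
ln(r₂/r₁)/(2πk) = 2.061 ⇒ k = 0.6532/(2π·2.061) = 0.0504 W/m·K

k = 0.0504 W/m·K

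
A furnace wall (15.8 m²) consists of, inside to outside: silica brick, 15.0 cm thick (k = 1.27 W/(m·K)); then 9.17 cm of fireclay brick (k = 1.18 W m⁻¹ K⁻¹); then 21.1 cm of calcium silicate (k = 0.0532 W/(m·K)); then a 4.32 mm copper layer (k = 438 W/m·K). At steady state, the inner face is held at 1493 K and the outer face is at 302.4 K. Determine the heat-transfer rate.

Q = 4.52 kW

Series thermal resistances, inner to outer:
  R_silica brick = L/(kA) = 0.150/(1.27·15.8) = 0.007475 K/W
  R_fireclay brick = L/(kA) = 0.0917/(1.18·15.8) = 0.004918 K/W
  R_calcium silicate = L/(kA) = 0.211/(0.0532·15.8) = 0.2510 K/W
  R_copper = L/(kA) = 0.00432/(438·15.8) = 6.242×10^-7 K/W
ΣR = 0.007475 + 0.004918 + 0.2510 + 6.242×10^-7 = 0.2634 K/W
Q = ΔT/ΣR = (1493 K − 302.4 K)/0.2634 = 4520 W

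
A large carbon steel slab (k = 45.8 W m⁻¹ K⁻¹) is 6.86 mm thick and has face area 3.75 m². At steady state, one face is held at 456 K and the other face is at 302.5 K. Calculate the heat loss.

Q = 3840 kW

Q = kA·ΔT/L = 45.8 × 3.75 × |456 K − 302.5 K| / 0.00686 = 3.84×10^6 W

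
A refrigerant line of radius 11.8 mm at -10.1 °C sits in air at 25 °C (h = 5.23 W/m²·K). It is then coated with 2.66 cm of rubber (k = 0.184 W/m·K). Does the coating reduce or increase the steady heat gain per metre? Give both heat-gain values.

increases: 13.6 → 19.4 W/m

Critical radius for a cylinder: r_cr = k/h = 0.0352 m = 3.52 cm.
Outer radius after coating: r₂ = 0.0118 + 0.0266 = 0.0384 m.
r₁ < r_cr < r₂: heat gain rises to a maximum at r_cr then falls. Whether the coating helps depends on whether Q(r₂) has dropped back below Q(r₁).
Bare: R = 1/(2πr₁h) = 2.579 m·K/W; Q = 35.1/2.579 = 13.6 W/m.
Coated: R = R_cond + R_conv = 1.813 m·K/W; Q = 35.1/1.813 = 19.4 W/m.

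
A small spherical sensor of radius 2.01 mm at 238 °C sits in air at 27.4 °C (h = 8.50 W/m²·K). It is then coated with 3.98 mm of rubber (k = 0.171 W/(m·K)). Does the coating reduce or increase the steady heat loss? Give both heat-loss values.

Critical radius for a sphere: r_cr = 2k/h = 0.0402 m = 4.02 cm.
Outer radius after coating: r₂ = 0.00201 + 0.00398 = 0.00599 m.
Since r₁ < r_cr and r₂ ≤ r_cr, the coating moves toward the maximum at r_cr — heat loss rises.
Bare: R = 1/(4πr₁²h) = 2317 K/W; Q = 210.6/2317 = 0.0909 W.
Coated: R = R_cond + R_conv = 414.8 K/W; Q = 210.6/414.8 = 0.508 W.

increases: 0.0909 → 0.508 W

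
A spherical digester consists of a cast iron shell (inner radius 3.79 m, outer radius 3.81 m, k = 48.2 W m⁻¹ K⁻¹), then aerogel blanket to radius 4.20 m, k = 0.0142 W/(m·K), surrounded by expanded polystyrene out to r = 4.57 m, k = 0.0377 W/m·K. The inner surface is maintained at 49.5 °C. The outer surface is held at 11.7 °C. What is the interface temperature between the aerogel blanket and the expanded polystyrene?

T = 20.4 °C

Series thermal resistances, inner to outer:
  R_cast iron = (1/3.79 − 1/3.81)/(4πk) = 0.001385/(4π·48.2) = 2.287×10^-6 K/W
  R_aerogel blanket = (1/3.81 − 1/4.20)/(4πk) = 0.02437/(4π·0.0142) = 0.1366 K/W
  R_expanded polystyrene = (1/4.20 − 1/4.57)/(4πk) = 0.01928/(4π·0.0377) = 0.04069 K/W
ΣR = 2.287×10^-6 + 0.1366 + 0.04069 = 0.1773 K/W
Q = ΔT/ΣR = (49.5 °C − 11.7 °C)/0.1773 = 213.2 W
From the inner boundary to the aerogel blanket/expanded polystyrene interface, ΣR_partial = 0.1366 K/W.
T_interface = T_in − Q·ΣR_partial = 49.5 °C − (213.2)(0.1366) = 20.4 °C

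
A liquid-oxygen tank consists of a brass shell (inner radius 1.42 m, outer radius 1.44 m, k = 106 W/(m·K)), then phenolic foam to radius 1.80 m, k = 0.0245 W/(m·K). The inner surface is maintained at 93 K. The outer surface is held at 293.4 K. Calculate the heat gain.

Q = 444 W

Series thermal resistances, inner to outer:
  R_brass = (1/1.42 − 1/1.44)/(4πk) = 0.009781/(4π·106) = 7.343×10^-6 K/W
  R_phenolic foam = (1/1.44 − 1/1.80)/(4πk) = 0.1389/(4π·0.0245) = 0.4511 K/W
ΣR = 7.343×10^-6 + 0.4511 = 0.4511 K/W
Q = ΔT/ΣR = (93 K − 293.4 K)/0.4511 = -444 W
(Negative Q ⇒ heat flows inward; heat gain = 444 W.)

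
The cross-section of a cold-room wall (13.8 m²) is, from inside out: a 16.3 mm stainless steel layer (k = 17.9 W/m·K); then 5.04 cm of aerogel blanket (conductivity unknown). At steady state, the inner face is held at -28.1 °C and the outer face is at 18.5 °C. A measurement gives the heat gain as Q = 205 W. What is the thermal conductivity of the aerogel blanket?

k = 0.0161 W/m·K

ΣR = ΔT/Q = |-28.1 − 18.5|/205 = 0.2273 K/W
Known resistances:
  R_stainless steel = L/(kA) = 0.0163/(17.9·13.8) = 6.599×10^-5 K/W
R_aerogel blanket = ΣR − ΣR_known = 0.2273 − 6.599×10^-5 = 0.2272 K/W
L/(kA) = 0.2272 ⇒ k = 0.0504/(0.2272·13.8) = 0.0161 W/m·K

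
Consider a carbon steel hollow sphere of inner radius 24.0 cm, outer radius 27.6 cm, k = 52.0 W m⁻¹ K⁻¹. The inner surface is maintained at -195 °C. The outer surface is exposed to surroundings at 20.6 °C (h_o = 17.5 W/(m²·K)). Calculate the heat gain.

Series thermal resistances, inner to outer:
  R_carbon steel = (1/0.240 − 1/0.276)/(4πk) = 0.5435/(4π·52.0) = 8.317×10^-4 K/W
  R_conv,out = 1/(4πr²h) = 1/(4π·0.276²·17.5) = 0.05969 K/W
ΣR = 8.317×10^-4 + 0.05969 = 0.06052 K/W
Q = ΔT/ΣR = (-195 °C − 20.6 °C)/0.06052 = -3560 W
(Negative Q ⇒ heat flows inward; heat gain = 3560 W.)

Q = 3.56 kW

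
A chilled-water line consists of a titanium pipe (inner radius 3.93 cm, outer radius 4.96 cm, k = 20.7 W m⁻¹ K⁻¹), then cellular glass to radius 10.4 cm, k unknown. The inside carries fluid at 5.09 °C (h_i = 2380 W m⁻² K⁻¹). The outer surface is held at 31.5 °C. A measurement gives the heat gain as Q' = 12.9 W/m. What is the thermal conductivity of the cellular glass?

ΣR = ΔT/Q' = |5.09 − 31.5|/12.9 = 2.047 m·K/W
Known resistances:
  R'_conv,in = 1/(2πr h) = 1/(2π·0.0393·2380) = 0.001702 m·K/W
  R'_titanium = ln(0.0496/0.0393)/(2πk) = 0.2328/(2π·20.7) = 0.001790 m·K/W
R_cellular glass = ΣR − ΣR_known = 2.047 − 0.003492 = 2.044 m·K/W
ln(r₂/r₁)/(2πk) = 2.044 ⇒ k = 0.7404/(2π·2.044) = 0.0577 W/m·K

k = 0.0577 W/m·K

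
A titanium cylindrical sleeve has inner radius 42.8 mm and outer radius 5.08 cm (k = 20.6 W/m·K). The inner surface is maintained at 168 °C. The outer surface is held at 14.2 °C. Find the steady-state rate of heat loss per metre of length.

Q' = 2πk·ΔT/ln(r₂/r₁) = 2π × 20.6 × 153.8 / ln(0.0508/0.0428) = 1.16×10^5 W/m

Q' = 1.16×10^5 W/m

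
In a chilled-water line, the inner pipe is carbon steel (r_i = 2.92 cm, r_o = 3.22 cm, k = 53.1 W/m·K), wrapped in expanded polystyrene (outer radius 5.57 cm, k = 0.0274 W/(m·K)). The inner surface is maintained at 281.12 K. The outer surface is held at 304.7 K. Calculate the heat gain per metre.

Q' = 7.41 W/m

Resistance network (inner→outer):
  R'_carbon steel = ln(0.0322/0.0292)/(2πk) = 0.09780/(2π·53.1) = 2.931×10^-4 m·K/W
  R'_expanded polystyrene = ln(0.0557/0.0322)/(2πk) = 0.5480/(2π·0.0274) = 3.183 m·K/W
ΣR = 2.931×10^-4 + 3.183 = 3.183 m·K/W
Q' = ΔT/ΣR = (281.12 K − 304.7 K)/3.183 = -7.41 W/m
(Negative Q' ⇒ heat flows inward; heat gain = 7.41 W/m.)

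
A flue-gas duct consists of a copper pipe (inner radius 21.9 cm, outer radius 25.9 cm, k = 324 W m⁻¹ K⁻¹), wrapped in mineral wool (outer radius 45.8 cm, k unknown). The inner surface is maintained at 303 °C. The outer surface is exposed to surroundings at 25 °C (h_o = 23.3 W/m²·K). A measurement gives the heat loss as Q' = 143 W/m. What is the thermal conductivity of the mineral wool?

ΣR = ΔT/Q' = |303 − 25|/143 = 1.944 m·K/W
Known resistances:
  R'_copper = ln(0.259/0.219)/(2πk) = 0.1678/(2π·324) = 8.241×10^-5 m·K/W
  R'_conv,out = 1/(2πr h) = 1/(2π·0.458·23.3) = 0.01491 m·K/W
R_mineral wool = ΣR − ΣR_known = 1.944 − 0.01499 = 1.929 m·K/W
ln(r₂/r₁)/(2πk) = 1.929 ⇒ k = 0.5700/(2π·1.929) = 0.0470 W/m·K

k = 0.0470 W/m·K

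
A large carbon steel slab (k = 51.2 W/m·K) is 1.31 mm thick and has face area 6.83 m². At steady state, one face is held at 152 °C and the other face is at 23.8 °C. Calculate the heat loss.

Q = kA·ΔT/L = 51.2 × 6.83 × |152 °C − 23.8 °C| / 0.00131 = 3.42×10^7 W

Q = 34200 kW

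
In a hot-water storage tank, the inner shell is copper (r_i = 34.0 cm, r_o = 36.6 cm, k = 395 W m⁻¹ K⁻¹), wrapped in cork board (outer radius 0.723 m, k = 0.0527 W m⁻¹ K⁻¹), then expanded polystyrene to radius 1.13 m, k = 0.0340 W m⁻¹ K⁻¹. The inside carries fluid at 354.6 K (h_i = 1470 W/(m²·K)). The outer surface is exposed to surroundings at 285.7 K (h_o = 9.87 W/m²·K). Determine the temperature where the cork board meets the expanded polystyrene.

T = 310.9 K

Series thermal resistances, inner to outer:
  R_conv,in = 1/(4πr²h) = 1/(4π·0.340²·1470) = 4.683×10^-4 K/W
  R_copper = (1/0.340 − 1/0.366)/(4πk) = 0.2089/(4π·395) = 4.209×10^-5 K/W
  R_cork board = (1/0.366 − 1/0.723)/(4πk) = 1.349/(4π·0.0527) = 2.037 K/W
  R_expanded polystyrene = (1/0.723 − 1/1.13)/(4πk) = 0.4982/(4π·0.0340) = 1.166 K/W
  R_conv,out = 1/(4πr²h) = 1/(4π·1.13²·9.87) = 0.006314 K/W
ΣR = 4.683×10^-4 + 4.209×10^-5 + 2.037 + 1.166 + 0.006314 = 3.210 K/W
Q = ΔT/ΣR = (354.6 K − 285.7 K)/3.210 = 21.46 W
From the inner boundary to the cork board/expanded polystyrene interface, ΣR_partial = 2.038 K/W.
T_interface = T_in − Q·ΣR_partial = 354.6 K − (21.46)(2.038) = 310.9 K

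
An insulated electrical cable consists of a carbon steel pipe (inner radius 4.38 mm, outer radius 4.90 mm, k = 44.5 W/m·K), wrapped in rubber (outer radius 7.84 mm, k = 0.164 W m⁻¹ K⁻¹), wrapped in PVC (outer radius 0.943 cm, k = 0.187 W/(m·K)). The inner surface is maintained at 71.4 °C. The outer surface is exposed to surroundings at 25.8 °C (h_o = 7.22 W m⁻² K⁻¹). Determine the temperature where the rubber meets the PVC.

Resistance network (inner→outer):
  R'_carbon steel = ln(0.00490/0.00438)/(2πk) = 0.1122/(2π·44.5) = 4.012×10^-4 m·K/W
  R'_rubber = ln(0.00784/0.00490)/(2πk) = 0.4700/(2π·0.164) = 0.4561 m·K/W
  R'_PVC = ln(0.00943/0.00784)/(2πk) = 0.1847/(2π·0.187) = 0.1572 m·K/W
  R'_conv,out = 1/(2πr h) = 1/(2π·0.00943·7.22) = 2.338 m·K/W
ΣR = 4.012×10^-4 + 0.4561 + 0.1572 + 2.338 = 2.952 m·K/W
Q' = ΔT/ΣR = (71.4 °C − 25.8 °C)/2.952 = 15.45 W/m
From the inner boundary to the rubber/PVC interface, ΣR_partial = 0.4565 m·K/W.
T_interface = T_in − Q'·ΣR_partial = 71.4 °C − (15.45)(0.4565) = 64.3 °C

T = 64.3 °C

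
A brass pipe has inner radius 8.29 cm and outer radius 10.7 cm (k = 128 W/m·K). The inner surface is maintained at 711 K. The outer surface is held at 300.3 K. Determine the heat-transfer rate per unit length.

Q' = 1.29×10^6 W/m

Q' = 2πk·ΔT/ln(r₂/r₁) = 2π × 128 × 410.7 / ln(0.107/0.0829) = 1.29×10^6 W/m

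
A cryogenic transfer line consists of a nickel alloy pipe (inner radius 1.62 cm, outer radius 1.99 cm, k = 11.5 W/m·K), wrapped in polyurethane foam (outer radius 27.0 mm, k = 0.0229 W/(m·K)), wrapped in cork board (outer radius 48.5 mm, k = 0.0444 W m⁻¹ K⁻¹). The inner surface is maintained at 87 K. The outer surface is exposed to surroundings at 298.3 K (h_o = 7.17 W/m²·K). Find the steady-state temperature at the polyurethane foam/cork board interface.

T = 182.9 K

Series thermal resistances, inner to outer:
  R'_nickel alloy = ln(0.0199/0.0162)/(2πk) = 0.2057/(2π·11.5) = 0.002847 m·K/W
  R'_polyurethane foam = ln(0.0270/0.0199)/(2πk) = 0.3051/(2π·0.0229) = 2.121 m·K/W
  R'_cork board = ln(0.0485/0.0270)/(2πk) = 0.5857/(2π·0.0444) = 2.100 m·K/W
  R'_conv,out = 1/(2πr h) = 1/(2π·0.0485·7.17) = 0.4577 m·K/W
ΣR = 0.002847 + 2.121 + 2.100 + 0.4577 = 4.682 m·K/W
Q' = ΔT/ΣR = (87 K − 298.3 K)/4.682 = -45.13 W/m
From the inner boundary to the polyurethane foam/cork board interface, ΣR_partial = 2.124 m·K/W.
T_interface = T_in − Q'·ΣR_partial = 87 K − (-45.13)(2.124) = 182.9 K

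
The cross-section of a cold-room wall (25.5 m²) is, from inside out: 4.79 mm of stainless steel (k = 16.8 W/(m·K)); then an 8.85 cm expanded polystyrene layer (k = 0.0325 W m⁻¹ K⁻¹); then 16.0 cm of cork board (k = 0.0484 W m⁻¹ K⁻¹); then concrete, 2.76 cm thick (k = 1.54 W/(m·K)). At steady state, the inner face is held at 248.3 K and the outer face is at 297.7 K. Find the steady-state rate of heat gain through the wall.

Treat each layer as a resistance in series:
  R_stainless steel = L/(kA) = 0.00479/(16.8·25.5) = 1.118×10^-5 K/W
  R_expanded polystyrene = L/(kA) = 0.0885/(0.0325·25.5) = 0.1068 K/W
  R_cork board = L/(kA) = 0.160/(0.0484·25.5) = 0.1296 K/W
  R_concrete = L/(kA) = 0.0276/(1.54·25.5) = 7.028×10^-4 K/W
ΣR = 1.118×10^-5 + 0.1068 + 0.1296 + 7.028×10^-4 = 0.2371 K/W
Q = ΔT/ΣR = (248.3 K − 297.7 K)/0.2371 = -208 W
(Negative Q ⇒ heat flows inward; heat gain = 208 W.)

Q = 208 W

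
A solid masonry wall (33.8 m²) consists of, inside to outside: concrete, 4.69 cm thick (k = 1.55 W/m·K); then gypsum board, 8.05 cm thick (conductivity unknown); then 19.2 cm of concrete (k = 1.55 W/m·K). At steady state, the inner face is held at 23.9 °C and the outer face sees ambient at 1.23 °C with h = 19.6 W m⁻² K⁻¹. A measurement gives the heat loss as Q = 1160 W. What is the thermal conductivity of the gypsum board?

ΣR = ΔT/Q = |23.9 − 1.23|/1160 = 0.01954 K/W
Known resistances:
  R_concrete = L/(kA) = 0.0469/(1.55·33.8) = 8.952×10^-4 K/W
  R_concrete = L/(kA) = 0.192/(1.55·33.8) = 0.003665 K/W
  R_conv,out = 1/(hA) = 1/(19.6·33.8) = 0.001509 K/W
R_gypsum board = ΣR − ΣR_known = 0.01954 − 0.006069 = 0.01347 K/W
L/(kA) = 0.01347 ⇒ k = 0.0805/(0.01347·33.8) = 0.177 W/m·K

k = 0.177 W/m·K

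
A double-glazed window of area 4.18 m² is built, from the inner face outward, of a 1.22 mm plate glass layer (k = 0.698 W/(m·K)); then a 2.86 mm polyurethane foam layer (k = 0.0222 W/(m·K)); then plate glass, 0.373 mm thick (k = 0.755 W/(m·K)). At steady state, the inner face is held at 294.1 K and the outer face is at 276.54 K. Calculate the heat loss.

Treat each layer as a resistance in series:
  R_plate glass = L/(kA) = 0.00122/(0.698·4.18) = 4.181×10^-4 K/W
  R_polyurethane foam = L/(kA) = 0.00286/(0.0222·4.18) = 0.03082 K/W
  R_plate glass = L/(kA) = 3.73×10^-4/(0.755·4.18) = 1.182×10^-4 K/W
ΣR = 4.181×10^-4 + 0.03082 + 1.182×10^-4 = 0.03136 K/W
Q = ΔT/ΣR = (294.1 K − 276.54 K)/0.03136 = 560 W

Q = 560 W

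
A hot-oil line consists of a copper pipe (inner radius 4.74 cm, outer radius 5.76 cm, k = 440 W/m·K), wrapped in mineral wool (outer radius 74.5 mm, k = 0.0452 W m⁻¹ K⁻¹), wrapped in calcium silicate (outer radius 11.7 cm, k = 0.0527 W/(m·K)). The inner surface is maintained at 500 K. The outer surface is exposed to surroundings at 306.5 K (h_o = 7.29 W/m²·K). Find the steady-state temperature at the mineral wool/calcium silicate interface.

Resistance network (inner→outer):
  R'_copper = ln(0.0576/0.0474)/(2πk) = 0.1949/(2π·440) = 7.050×10^-5 m·K/W
  R'_mineral wool = ln(0.0745/0.0576)/(2πk) = 0.2573/(2π·0.0452) = 0.9059 m·K/W
  R'_calcium silicate = ln(0.117/0.0745)/(2πk) = 0.4514/(2π·0.0527) = 1.363 m·K/W
  R'_conv,out = 1/(2πr h) = 1/(2π·0.117·7.29) = 0.1866 m·K/W
ΣR = 7.050×10^-5 + 0.9059 + 1.363 + 0.1866 = 2.456 m·K/W
Q' = ΔT/ΣR = (500 K − 306.5 K)/2.456 = 78.79 W/m
From the inner boundary to the mineral wool/calcium silicate interface, ΣR_partial = 0.9060 m·K/W.
T_interface = T_in − Q'·ΣR_partial = 500 K − (78.79)(0.9060) = 429 K

T = 429 K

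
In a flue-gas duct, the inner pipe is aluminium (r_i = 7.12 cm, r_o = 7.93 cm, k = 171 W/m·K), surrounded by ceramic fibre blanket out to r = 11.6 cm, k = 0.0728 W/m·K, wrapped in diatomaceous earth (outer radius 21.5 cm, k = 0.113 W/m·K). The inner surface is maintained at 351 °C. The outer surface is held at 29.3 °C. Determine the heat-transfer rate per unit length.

Q' = 189 W/m

Resistance network (inner→outer):
  R'_aluminium = ln(0.0793/0.0712)/(2πk) = 0.1077/(2π·171) = 1.003×10^-4 m·K/W
  R'_ceramic fibre blanket = ln(0.116/0.0793)/(2πk) = 0.3804/(2π·0.0728) = 0.8315 m·K/W
  R'_diatomaceous earth = ln(0.215/0.116)/(2πk) = 0.6170/(2π·0.113) = 0.8691 m·K/W
ΣR = 1.003×10^-4 + 0.8315 + 0.8691 = 1.701 m·K/W
Q' = ΔT/ΣR = (351 °C − 29.3 °C)/1.701 = 189 W/m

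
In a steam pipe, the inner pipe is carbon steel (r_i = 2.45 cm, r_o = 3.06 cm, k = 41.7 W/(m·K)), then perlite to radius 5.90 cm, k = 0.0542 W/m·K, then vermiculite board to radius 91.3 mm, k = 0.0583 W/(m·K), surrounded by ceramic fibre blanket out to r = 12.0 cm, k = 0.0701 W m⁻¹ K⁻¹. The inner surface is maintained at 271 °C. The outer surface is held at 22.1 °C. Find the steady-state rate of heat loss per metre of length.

Q' = 66.5 W/m

Series thermal resistances, inner to outer:
  R'_carbon steel = ln(0.0306/0.0245)/(2πk) = 0.2223/(2π·41.7) = 8.485×10^-4 m·K/W
  R'_perlite = ln(0.0590/0.0306)/(2πk) = 0.6565/(2π·0.0542) = 1.928 m·K/W
  R'_vermiculite board = ln(0.0913/0.0590)/(2πk) = 0.4366/(2π·0.0583) = 1.192 m·K/W
  R'_ceramic fibre blanket = ln(0.120/0.0913)/(2πk) = 0.2733/(2π·0.0701) = 0.6206 m·K/W
ΣR = 8.485×10^-4 + 1.928 + 1.192 + 0.6206 = 3.741 m·K/W
Q' = ΔT/ΣR = (271 °C − 22.1 °C)/3.741 = 66.5 W/m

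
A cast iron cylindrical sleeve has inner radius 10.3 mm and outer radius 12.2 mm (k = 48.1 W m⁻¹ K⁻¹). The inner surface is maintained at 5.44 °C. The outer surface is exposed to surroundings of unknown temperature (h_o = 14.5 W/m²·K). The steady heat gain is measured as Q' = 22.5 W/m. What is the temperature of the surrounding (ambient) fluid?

Series resistances:
  R'_cast iron = ln(0.0122/0.0103)/(2πk) = 0.1693/(2π·48.1) = 5.602×10^-4 m·K/W
  R'_conv,out = 1/(2πr h) = 1/(2π·0.0122·14.5) = 0.8997 m·K/W
ΣR = 0.9002 m·K/W
ΔT = Q'·ΣR = 22.5 × 0.9002 = 20.25 K
Heat flows inward, so T_out = T_in + ΔT = 5.44 + 20.25 = 25.7 °C

T_out = 25.7 °C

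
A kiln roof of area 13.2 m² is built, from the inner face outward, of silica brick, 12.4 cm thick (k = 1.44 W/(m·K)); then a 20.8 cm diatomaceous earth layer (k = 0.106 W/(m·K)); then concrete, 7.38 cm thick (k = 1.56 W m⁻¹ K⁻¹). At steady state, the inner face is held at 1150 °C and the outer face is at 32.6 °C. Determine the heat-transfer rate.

Treat each layer as a resistance in series:
  R_silica brick = L/(kA) = 0.124/(1.44·13.2) = 0.006524 K/W
  R_diatomaceous earth = L/(kA) = 0.208/(0.106·13.2) = 0.1487 K/W
  R_concrete = L/(kA) = 0.0738/(1.56·13.2) = 0.003584 K/W
ΣR = 0.006524 + 0.1487 + 0.003584 = 0.1588 K/W
Q = ΔT/ΣR = (1150 °C − 32.6 °C)/0.1588 = 7040 W

Q = 7040 W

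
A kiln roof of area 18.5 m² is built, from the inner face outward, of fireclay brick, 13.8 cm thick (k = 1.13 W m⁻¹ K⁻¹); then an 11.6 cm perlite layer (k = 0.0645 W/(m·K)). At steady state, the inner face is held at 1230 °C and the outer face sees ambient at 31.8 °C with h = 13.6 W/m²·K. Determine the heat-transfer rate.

Resistance network (inner→outer):
  R_fireclay brick = L/(kA) = 0.138/(1.13·18.5) = 0.006601 K/W
  R_perlite = L/(kA) = 0.116/(0.0645·18.5) = 0.09721 K/W
  R_conv,out = 1/(hA) = 1/(13.6·18.5) = 0.003975 K/W
ΣR = 0.006601 + 0.09721 + 0.003975 = 0.1078 K/W
Q = ΔT/ΣR = (1230 °C − 31.8 °C)/0.1078 = 11100 W

Q = 11.1 kW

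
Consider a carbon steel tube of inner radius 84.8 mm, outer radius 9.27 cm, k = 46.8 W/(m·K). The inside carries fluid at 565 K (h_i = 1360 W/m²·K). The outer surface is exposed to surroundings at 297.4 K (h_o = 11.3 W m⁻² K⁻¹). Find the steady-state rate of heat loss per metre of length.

Treat each layer as a resistance in series:
  R'_conv,in = 1/(2πr h) = 1/(2π·0.0848·1360) = 0.001380 m·K/W
  R'_carbon steel = ln(0.0927/0.0848)/(2πk) = 0.08907/(2π·46.8) = 3.029×10^-4 m·K/W
  R'_conv,out = 1/(2πr h) = 1/(2π·0.0927·11.3) = 0.1519 m·K/W
ΣR = 0.001380 + 3.029×10^-4 + 0.1519 = 0.1536 m·K/W
Q' = ΔT/ΣR = (565 K − 297.4 K)/0.1536 = 1740 W/m

Q' = 1740 W/m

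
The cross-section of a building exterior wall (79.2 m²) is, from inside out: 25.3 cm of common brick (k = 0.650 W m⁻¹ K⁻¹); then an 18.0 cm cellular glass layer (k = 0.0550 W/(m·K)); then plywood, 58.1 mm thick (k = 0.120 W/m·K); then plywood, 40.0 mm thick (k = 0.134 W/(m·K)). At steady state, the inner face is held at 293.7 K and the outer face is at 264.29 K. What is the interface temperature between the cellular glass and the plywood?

Series thermal resistances, inner to outer:
  R_common brick = L/(kA) = 0.253/(0.650·79.2) = 0.004915 K/W
  R_cellular glass = L/(kA) = 0.180/(0.0550·79.2) = 0.04132 K/W
  R_plywood = L/(kA) = 0.0581/(0.120·79.2) = 0.006113 K/W
  R_plywood = L/(kA) = 0.0400/(0.134·79.2) = 0.003769 K/W
ΣR = 0.004915 + 0.04132 + 0.006113 + 0.003769 = 0.05612 K/W
Q = ΔT/ΣR = (293.7 K − 264.29 K)/0.05612 = 524.1 W
From the inner boundary to the cellular glass/plywood interface, ΣR_partial = 0.04624 K/W.
T_interface = T_in − Q·ΣR_partial = 293.7 K − (524.1)(0.04624) = 269.47 K

T = 269.47 K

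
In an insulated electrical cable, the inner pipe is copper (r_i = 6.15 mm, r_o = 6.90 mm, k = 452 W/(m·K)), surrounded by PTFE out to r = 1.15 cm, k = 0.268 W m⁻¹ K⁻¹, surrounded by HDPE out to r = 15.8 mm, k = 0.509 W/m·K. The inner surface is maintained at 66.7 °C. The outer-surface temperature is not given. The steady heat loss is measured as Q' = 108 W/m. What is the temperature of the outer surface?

T_out = 23.2 °C

Series resistances:
  R'_copper = ln(0.00690/0.00615)/(2πk) = 0.1151/(2π·452) = 4.052×10^-5 m·K/W
  R'_PTFE = ln(0.0115/0.00690)/(2πk) = 0.5108/(2π·0.268) = 0.3034 m·K/W
  R'_HDPE = ln(0.0158/0.0115)/(2πk) = 0.3177/(2π·0.509) = 0.09933 m·K/W
ΣR = 0.4027 m·K/W
ΔT = Q'·ΣR = 108 × 0.4027 = 43.49 K
Heat flows outward, so T_out = T_in − ΔT = 66.7 − 43.49 = 23.2 °C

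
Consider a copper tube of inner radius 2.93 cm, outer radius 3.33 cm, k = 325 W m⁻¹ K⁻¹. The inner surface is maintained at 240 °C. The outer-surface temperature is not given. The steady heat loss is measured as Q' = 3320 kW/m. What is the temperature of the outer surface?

Sum the resistances:
  R'_copper = ln(0.0333/0.0293)/(2πk) = 0.1280/(2π·325) = 6.267×10^-5 m·K/W
ΣR = 6.267×10^-5 m·K/W
ΔT = Q'·ΣR = 3.32×10^6 × 6.267×10^-5 = 208.1 K
Heat flows outward, so T_out = T_in − ΔT = 240 − 208.1 = 31.9 °C

T_out = 31.9 °C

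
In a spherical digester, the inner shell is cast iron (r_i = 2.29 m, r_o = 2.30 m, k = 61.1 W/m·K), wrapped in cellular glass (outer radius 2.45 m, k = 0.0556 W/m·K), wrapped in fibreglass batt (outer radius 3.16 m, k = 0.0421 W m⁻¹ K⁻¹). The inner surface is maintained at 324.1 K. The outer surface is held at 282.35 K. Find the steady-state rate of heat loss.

Q = 197 W

Treat each layer as a resistance in series:
  R_cast iron = (1/2.29 − 1/2.30)/(4πk) = 0.001899/(4π·61.1) = 2.473×10^-6 K/W
  R_cellular glass = (1/2.30 − 1/2.45)/(4πk) = 0.02662/(4π·0.0556) = 0.03810 K/W
  R_fibreglass batt = (1/2.45 − 1/3.16)/(4πk) = 0.09171/(4π·0.0421) = 0.1733 K/W
ΣR = 2.473×10^-6 + 0.03810 + 0.1733 = 0.2114 K/W
Q = ΔT/ΣR = (324.1 K − 282.35 K)/0.2114 = 197 W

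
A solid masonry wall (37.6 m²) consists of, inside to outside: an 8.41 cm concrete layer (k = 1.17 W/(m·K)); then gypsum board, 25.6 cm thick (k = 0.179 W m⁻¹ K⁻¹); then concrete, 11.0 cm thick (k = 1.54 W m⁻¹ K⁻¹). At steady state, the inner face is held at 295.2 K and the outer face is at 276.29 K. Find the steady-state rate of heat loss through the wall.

Q = 452 W

Treat each layer as a resistance in series:
  R_concrete = L/(kA) = 0.0841/(1.17·37.6) = 0.001912 K/W
  R_gypsum board = L/(kA) = 0.256/(0.179·37.6) = 0.03804 K/W
  R_concrete = L/(kA) = 0.110/(1.54·37.6) = 0.001900 K/W
ΣR = 0.001912 + 0.03804 + 0.001900 = 0.04185 K/W
Q = ΔT/ΣR = (295.2 K − 276.29 K)/0.04185 = 452 W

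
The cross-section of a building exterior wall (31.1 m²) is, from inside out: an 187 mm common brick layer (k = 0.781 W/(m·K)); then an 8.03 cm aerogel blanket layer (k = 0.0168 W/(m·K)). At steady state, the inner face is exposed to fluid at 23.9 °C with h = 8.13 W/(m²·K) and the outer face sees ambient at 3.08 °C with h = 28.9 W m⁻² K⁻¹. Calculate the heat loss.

Treat each layer as a resistance in series:
  R_conv,in = 1/(hA) = 1/(8.13·31.1) = 0.003955 K/W
  R_common brick = L/(kA) = 0.187/(0.781·31.1) = 0.007699 K/W
  R_aerogel blanket = L/(kA) = 0.0803/(0.0168·31.1) = 0.1537 K/W
  R_conv,out = 1/(hA) = 1/(28.9·31.1) = 0.001113 K/W
ΣR = 0.003955 + 0.007699 + 0.1537 + 0.001113 = 0.1665 K/W
Q = ΔT/ΣR = (23.9 °C − 3.08 °C)/0.1665 = 125 W

Q = 125 W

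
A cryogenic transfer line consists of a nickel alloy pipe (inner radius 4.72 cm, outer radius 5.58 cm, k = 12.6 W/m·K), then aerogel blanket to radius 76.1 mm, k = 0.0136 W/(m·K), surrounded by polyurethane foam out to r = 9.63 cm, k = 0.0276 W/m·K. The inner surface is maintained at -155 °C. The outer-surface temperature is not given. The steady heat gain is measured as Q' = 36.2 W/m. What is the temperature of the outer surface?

Sum the resistances:
  R'_nickel alloy = ln(0.0558/0.0472)/(2πk) = 0.1674/(2π·12.6) = 0.002114 m·K/W
  R'_aerogel blanket = ln(0.0761/0.0558)/(2πk) = 0.3103/(2π·0.0136) = 3.631 m·K/W
  R'_polyurethane foam = ln(0.0963/0.0761)/(2πk) = 0.2354/(2π·0.0276) = 1.358 m·K/W
ΣR = 4.991 m·K/W
ΔT = Q'·ΣR = 36.2 × 4.991 = 180.7 K
Heat flows inward, so T_out = T_in + ΔT = -155 + 180.7 = 25.7 °C

T_out = 25.7 °C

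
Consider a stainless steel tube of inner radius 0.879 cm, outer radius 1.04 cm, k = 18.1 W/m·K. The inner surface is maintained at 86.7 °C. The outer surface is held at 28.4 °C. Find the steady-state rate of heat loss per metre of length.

Q' = 39.4 kW/m

Q' = 2πk·ΔT/ln(r₂/r₁) = 2π × 18.1 × 58.3 / ln(0.0104/0.00879) = 39400 W/m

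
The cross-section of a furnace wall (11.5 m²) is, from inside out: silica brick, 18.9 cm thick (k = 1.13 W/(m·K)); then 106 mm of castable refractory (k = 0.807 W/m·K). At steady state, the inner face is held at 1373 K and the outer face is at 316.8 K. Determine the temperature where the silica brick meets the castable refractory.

T = 781 K

Resistance network (inner→outer):
  R_silica brick = L/(kA) = 0.189/(1.13·11.5) = 0.01454 K/W
  R_castable refractory = L/(kA) = 0.106/(0.807·11.5) = 0.01142 K/W
ΣR = 0.01454 + 0.01142 = 0.02596 K/W
Q = ΔT/ΣR = (1373 K − 316.8 K)/0.02596 = 40690 W
From the inner boundary to the silica brick/castable refractory interface, ΣR_partial = 0.01454 K/W.
T_interface = T_in − Q·ΣR_partial = 1373 K − (40690)(0.01454) = 781 K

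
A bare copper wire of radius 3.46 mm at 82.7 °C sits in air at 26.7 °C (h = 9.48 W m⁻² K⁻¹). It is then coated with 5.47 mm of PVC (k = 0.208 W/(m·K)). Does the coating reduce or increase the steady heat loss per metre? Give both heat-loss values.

Critical radius for a cylinder: r_cr = k/h = 0.0219 m = 2.19 cm.
Outer radius after coating: r₂ = 0.00346 + 0.00547 = 0.00893 m.
Since r₁ < r_cr and r₂ ≤ r_cr, the coating moves toward the maximum at r_cr — heat loss rises.
Bare: R = 1/(2πr₁h) = 4.852 m·K/W; Q = 56/4.852 = 11.5 W/m.
Coated: R = R_cond + R_conv = 2.606 m·K/W; Q = 56/2.606 = 21.5 W/m.

increases: 11.5 → 21.5 W/m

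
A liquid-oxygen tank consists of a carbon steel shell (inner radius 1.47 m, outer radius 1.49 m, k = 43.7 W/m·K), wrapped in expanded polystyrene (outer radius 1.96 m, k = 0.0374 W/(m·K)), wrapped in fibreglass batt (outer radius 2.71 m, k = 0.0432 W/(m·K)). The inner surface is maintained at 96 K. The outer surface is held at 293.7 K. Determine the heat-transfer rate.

Series thermal resistances, inner to outer:
  R_carbon steel = (1/1.47 − 1/1.49)/(4πk) = 0.009131/(4π·43.7) = 1.663×10^-5 K/W
  R_expanded polystyrene = (1/1.49 − 1/1.96)/(4πk) = 0.1609/(4π·0.0374) = 0.3424 K/W
  R_fibreglass batt = (1/1.96 − 1/2.71)/(4πk) = 0.1412/(4π·0.0432) = 0.2601 K/W
ΣR = 1.663×10^-5 + 0.3424 + 0.2601 = 0.6025 K/W
Q = ΔT/ΣR = (96 K − 293.7 K)/0.6025 = -328 W
(Negative Q ⇒ heat flows inward; heat gain = 328 W.)

Q = 328 W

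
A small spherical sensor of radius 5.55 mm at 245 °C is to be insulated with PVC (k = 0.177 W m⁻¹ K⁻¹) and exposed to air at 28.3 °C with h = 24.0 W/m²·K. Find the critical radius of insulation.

For a sphere, r_cr = 2k_ins/h = 2·0.177/24.0 = 0.0147 m = 1.47 cm

r_cr = 1.47 cm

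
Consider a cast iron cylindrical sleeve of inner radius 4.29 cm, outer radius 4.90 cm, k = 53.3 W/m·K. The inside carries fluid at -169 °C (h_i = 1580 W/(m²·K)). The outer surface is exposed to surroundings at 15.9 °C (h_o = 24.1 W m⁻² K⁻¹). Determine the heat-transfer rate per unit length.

Q' = 1340 W/m

Series thermal resistances, inner to outer:
  R'_conv,in = 1/(2πr h) = 1/(2π·0.0429·1580) = 0.002348 m·K/W
  R'_cast iron = ln(0.0490/0.0429)/(2πk) = 0.1329/(2π·53.3) = 3.970×10^-4 m·K/W
  R'_conv,out = 1/(2πr h) = 1/(2π·0.0490·24.1) = 0.1348 m·K/W
ΣR = 0.002348 + 3.970×10^-4 + 0.1348 = 0.1375 m·K/W
Q' = ΔT/ΣR = (-169 °C − 15.9 °C)/0.1375 = -1340 W/m
(Negative Q' ⇒ heat flows inward; heat gain = 1340 W/m.)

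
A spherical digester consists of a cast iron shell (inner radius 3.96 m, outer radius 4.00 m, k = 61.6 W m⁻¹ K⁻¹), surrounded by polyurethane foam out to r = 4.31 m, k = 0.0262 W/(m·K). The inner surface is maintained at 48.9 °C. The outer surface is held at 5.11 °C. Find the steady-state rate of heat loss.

Q = 802 W

Treat each layer as a resistance in series:
  R_cast iron = (1/3.96 − 1/4.00)/(4πk) = 0.002525/(4π·61.6) = 3.262×10^-6 K/W
  R_polyurethane foam = (1/4.00 − 1/4.31)/(4πk) = 0.01798/(4π·0.0262) = 0.05462 K/W
ΣR = 3.262×10^-6 + 0.05462 = 0.05462 K/W
Q = ΔT/ΣR = (48.9 °C − 5.11 °C)/0.05462 = 802 W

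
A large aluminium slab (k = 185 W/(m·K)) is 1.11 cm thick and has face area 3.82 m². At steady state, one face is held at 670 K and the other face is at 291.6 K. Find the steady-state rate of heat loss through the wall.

Q = 24100 kW

Q = kA·ΔT/L = 185 × 3.82 × |670 K − 291.6 K| / 0.0111 = 2.41×10^7 W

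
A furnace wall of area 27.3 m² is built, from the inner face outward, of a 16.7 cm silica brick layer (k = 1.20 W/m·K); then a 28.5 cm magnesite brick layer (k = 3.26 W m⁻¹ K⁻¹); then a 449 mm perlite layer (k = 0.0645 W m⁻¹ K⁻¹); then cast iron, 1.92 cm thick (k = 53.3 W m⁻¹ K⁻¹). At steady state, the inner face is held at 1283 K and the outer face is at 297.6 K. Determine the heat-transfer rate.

Q = 3740 W

Treat each layer as a resistance in series:
  R_silica brick = L/(kA) = 0.167/(1.20·27.3) = 0.005098 K/W
  R_magnesite brick = L/(kA) = 0.285/(3.26·27.3) = 0.003202 K/W
  R_perlite = L/(kA) = 0.449/(0.0645·27.3) = 0.2550 K/W
  R_cast iron = L/(kA) = 0.0192/(53.3·27.3) = 1.320×10^-5 K/W
ΣR = 0.005098 + 0.003202 + 0.2550 + 1.320×10^-5 = 0.2633 K/W
Q = ΔT/ΣR = (1283 K − 297.6 K)/0.2633 = 3740 W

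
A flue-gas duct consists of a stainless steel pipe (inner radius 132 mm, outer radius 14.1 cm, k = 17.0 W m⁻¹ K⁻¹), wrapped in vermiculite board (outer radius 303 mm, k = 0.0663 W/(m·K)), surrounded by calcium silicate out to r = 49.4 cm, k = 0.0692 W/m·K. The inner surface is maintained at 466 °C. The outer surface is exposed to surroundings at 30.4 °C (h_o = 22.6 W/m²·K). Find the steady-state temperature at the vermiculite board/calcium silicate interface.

T = 197 °C

Resistance network (inner→outer):
  R'_stainless steel = ln(0.141/0.132)/(2πk) = 0.06596/(2π·17.0) = 6.175×10^-4 m·K/W
  R'_vermiculite board = ln(0.303/0.141)/(2πk) = 0.7650/(2π·0.0663) = 1.836 m·K/W
  R'_calcium silicate = ln(0.494/0.303)/(2πk) = 0.4888/(2π·0.0692) = 1.124 m·K/W
  R'_conv,out = 1/(2πr h) = 1/(2π·0.494·22.6) = 0.01426 m·K/W
ΣR = 6.175×10^-4 + 1.836 + 1.124 + 0.01426 = 2.975 m·K/W
Q' = ΔT/ΣR = (466 °C − 30.4 °C)/2.975 = 146.4 W/m
From the inner boundary to the vermiculite board/calcium silicate interface, ΣR_partial = 1.837 m·K/W.
T_interface = T_in − Q'·ΣR_partial = 466 °C − (146.4)(1.837) = 197 °C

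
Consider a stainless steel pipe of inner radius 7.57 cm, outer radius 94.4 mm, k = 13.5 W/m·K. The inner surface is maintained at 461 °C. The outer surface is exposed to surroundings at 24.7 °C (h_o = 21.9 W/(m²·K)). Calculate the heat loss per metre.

Q' = 5480 W/m

Resistance network (inner→outer):
  R'_stainless steel = ln(0.0944/0.0757)/(2πk) = 0.2208/(2π·13.5) = 0.002603 m·K/W
  R'_conv,out = 1/(2πr h) = 1/(2π·0.0944·21.9) = 0.07698 m·K/W
ΣR = 0.002603 + 0.07698 = 0.07958 m·K/W
Q' = ΔT/ΣR = (461 °C − 24.7 °C)/0.07958 = 5480 W/m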